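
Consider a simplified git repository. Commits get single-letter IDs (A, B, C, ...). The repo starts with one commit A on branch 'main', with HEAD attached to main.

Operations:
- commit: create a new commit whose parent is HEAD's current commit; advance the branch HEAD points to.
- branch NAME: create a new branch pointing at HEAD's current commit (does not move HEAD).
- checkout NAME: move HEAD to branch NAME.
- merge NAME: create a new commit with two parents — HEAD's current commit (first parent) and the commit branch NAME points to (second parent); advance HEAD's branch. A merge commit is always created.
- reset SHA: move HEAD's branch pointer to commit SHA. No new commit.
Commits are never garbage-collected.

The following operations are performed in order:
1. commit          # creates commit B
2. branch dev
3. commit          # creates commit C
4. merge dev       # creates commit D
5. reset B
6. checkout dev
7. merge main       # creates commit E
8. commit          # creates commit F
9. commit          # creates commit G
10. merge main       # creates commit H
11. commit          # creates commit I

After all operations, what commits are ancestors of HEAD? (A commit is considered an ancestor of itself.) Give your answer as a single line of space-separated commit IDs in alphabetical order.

Answer: A B E F G H I

Derivation:
After op 1 (commit): HEAD=main@B [main=B]
After op 2 (branch): HEAD=main@B [dev=B main=B]
After op 3 (commit): HEAD=main@C [dev=B main=C]
After op 4 (merge): HEAD=main@D [dev=B main=D]
After op 5 (reset): HEAD=main@B [dev=B main=B]
After op 6 (checkout): HEAD=dev@B [dev=B main=B]
After op 7 (merge): HEAD=dev@E [dev=E main=B]
After op 8 (commit): HEAD=dev@F [dev=F main=B]
After op 9 (commit): HEAD=dev@G [dev=G main=B]
After op 10 (merge): HEAD=dev@H [dev=H main=B]
After op 11 (commit): HEAD=dev@I [dev=I main=B]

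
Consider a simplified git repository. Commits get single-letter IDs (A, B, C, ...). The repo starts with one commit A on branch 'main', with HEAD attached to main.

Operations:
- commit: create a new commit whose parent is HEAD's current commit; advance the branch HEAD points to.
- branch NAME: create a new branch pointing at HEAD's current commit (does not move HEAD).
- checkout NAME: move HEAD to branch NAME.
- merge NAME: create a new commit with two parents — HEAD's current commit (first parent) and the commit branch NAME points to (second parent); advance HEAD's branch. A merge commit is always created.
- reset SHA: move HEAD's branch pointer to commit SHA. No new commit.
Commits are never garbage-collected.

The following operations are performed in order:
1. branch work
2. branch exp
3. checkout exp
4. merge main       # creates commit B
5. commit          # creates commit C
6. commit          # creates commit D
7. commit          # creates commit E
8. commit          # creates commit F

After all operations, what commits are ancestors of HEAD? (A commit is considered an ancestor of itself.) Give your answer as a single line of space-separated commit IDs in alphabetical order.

Answer: A B C D E F

Derivation:
After op 1 (branch): HEAD=main@A [main=A work=A]
After op 2 (branch): HEAD=main@A [exp=A main=A work=A]
After op 3 (checkout): HEAD=exp@A [exp=A main=A work=A]
After op 4 (merge): HEAD=exp@B [exp=B main=A work=A]
After op 5 (commit): HEAD=exp@C [exp=C main=A work=A]
After op 6 (commit): HEAD=exp@D [exp=D main=A work=A]
After op 7 (commit): HEAD=exp@E [exp=E main=A work=A]
After op 8 (commit): HEAD=exp@F [exp=F main=A work=A]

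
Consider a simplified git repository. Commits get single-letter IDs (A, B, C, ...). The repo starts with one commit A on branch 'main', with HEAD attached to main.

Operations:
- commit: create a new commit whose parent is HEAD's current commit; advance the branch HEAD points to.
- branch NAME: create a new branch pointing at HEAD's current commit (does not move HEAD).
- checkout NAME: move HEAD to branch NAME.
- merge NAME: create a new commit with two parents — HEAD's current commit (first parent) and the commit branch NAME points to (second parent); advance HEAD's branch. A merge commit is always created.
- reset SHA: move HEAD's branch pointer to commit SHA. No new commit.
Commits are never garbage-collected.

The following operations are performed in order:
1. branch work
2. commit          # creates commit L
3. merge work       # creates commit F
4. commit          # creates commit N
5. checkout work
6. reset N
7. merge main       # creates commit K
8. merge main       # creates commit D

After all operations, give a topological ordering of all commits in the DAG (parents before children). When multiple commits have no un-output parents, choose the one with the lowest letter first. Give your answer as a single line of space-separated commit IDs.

After op 1 (branch): HEAD=main@A [main=A work=A]
After op 2 (commit): HEAD=main@L [main=L work=A]
After op 3 (merge): HEAD=main@F [main=F work=A]
After op 4 (commit): HEAD=main@N [main=N work=A]
After op 5 (checkout): HEAD=work@A [main=N work=A]
After op 6 (reset): HEAD=work@N [main=N work=N]
After op 7 (merge): HEAD=work@K [main=N work=K]
After op 8 (merge): HEAD=work@D [main=N work=D]
commit A: parents=[]
commit D: parents=['K', 'N']
commit F: parents=['L', 'A']
commit K: parents=['N', 'N']
commit L: parents=['A']
commit N: parents=['F']

Answer: A L F N K D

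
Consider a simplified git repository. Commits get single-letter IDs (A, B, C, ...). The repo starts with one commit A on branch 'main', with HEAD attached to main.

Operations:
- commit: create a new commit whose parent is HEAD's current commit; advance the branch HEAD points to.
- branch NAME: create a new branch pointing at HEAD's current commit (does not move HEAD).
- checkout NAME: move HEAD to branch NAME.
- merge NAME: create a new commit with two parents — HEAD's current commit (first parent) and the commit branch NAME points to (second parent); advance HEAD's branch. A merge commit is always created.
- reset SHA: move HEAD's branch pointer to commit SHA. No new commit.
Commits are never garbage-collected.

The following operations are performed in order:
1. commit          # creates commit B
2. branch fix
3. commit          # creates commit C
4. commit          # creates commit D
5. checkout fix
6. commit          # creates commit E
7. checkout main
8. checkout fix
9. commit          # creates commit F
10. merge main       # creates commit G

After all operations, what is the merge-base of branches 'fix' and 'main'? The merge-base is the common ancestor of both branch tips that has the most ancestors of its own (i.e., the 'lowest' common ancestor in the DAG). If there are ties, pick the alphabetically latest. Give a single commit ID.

After op 1 (commit): HEAD=main@B [main=B]
After op 2 (branch): HEAD=main@B [fix=B main=B]
After op 3 (commit): HEAD=main@C [fix=B main=C]
After op 4 (commit): HEAD=main@D [fix=B main=D]
After op 5 (checkout): HEAD=fix@B [fix=B main=D]
After op 6 (commit): HEAD=fix@E [fix=E main=D]
After op 7 (checkout): HEAD=main@D [fix=E main=D]
After op 8 (checkout): HEAD=fix@E [fix=E main=D]
After op 9 (commit): HEAD=fix@F [fix=F main=D]
After op 10 (merge): HEAD=fix@G [fix=G main=D]
ancestors(fix=G): ['A', 'B', 'C', 'D', 'E', 'F', 'G']
ancestors(main=D): ['A', 'B', 'C', 'D']
common: ['A', 'B', 'C', 'D']

Answer: D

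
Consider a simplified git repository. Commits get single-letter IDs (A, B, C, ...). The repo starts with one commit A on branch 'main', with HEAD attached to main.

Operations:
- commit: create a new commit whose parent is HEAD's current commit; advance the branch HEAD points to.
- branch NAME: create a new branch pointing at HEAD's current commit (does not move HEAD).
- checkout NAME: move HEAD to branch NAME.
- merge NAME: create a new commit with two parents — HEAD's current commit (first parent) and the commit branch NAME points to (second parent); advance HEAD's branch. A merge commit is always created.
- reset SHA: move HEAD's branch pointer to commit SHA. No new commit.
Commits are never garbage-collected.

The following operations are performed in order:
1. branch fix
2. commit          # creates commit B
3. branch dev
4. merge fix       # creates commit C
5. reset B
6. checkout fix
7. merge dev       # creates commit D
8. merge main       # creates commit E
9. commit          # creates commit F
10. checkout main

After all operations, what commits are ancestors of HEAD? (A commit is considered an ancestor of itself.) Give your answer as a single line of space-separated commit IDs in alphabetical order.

Answer: A B

Derivation:
After op 1 (branch): HEAD=main@A [fix=A main=A]
After op 2 (commit): HEAD=main@B [fix=A main=B]
After op 3 (branch): HEAD=main@B [dev=B fix=A main=B]
After op 4 (merge): HEAD=main@C [dev=B fix=A main=C]
After op 5 (reset): HEAD=main@B [dev=B fix=A main=B]
After op 6 (checkout): HEAD=fix@A [dev=B fix=A main=B]
After op 7 (merge): HEAD=fix@D [dev=B fix=D main=B]
After op 8 (merge): HEAD=fix@E [dev=B fix=E main=B]
After op 9 (commit): HEAD=fix@F [dev=B fix=F main=B]
After op 10 (checkout): HEAD=main@B [dev=B fix=F main=B]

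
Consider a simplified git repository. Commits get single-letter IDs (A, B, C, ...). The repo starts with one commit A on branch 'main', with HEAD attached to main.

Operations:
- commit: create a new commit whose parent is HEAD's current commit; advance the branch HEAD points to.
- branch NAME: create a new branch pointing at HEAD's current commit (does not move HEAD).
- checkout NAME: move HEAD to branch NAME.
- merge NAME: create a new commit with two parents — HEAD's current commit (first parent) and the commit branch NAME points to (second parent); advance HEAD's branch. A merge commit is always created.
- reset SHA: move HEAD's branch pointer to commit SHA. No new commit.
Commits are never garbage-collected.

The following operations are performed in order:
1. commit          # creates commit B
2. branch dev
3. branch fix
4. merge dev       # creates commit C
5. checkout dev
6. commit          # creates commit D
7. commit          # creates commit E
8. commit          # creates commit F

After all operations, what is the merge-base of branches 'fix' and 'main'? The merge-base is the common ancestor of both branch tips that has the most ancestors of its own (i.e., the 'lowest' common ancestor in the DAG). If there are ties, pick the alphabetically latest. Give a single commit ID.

After op 1 (commit): HEAD=main@B [main=B]
After op 2 (branch): HEAD=main@B [dev=B main=B]
After op 3 (branch): HEAD=main@B [dev=B fix=B main=B]
After op 4 (merge): HEAD=main@C [dev=B fix=B main=C]
After op 5 (checkout): HEAD=dev@B [dev=B fix=B main=C]
After op 6 (commit): HEAD=dev@D [dev=D fix=B main=C]
After op 7 (commit): HEAD=dev@E [dev=E fix=B main=C]
After op 8 (commit): HEAD=dev@F [dev=F fix=B main=C]
ancestors(fix=B): ['A', 'B']
ancestors(main=C): ['A', 'B', 'C']
common: ['A', 'B']

Answer: B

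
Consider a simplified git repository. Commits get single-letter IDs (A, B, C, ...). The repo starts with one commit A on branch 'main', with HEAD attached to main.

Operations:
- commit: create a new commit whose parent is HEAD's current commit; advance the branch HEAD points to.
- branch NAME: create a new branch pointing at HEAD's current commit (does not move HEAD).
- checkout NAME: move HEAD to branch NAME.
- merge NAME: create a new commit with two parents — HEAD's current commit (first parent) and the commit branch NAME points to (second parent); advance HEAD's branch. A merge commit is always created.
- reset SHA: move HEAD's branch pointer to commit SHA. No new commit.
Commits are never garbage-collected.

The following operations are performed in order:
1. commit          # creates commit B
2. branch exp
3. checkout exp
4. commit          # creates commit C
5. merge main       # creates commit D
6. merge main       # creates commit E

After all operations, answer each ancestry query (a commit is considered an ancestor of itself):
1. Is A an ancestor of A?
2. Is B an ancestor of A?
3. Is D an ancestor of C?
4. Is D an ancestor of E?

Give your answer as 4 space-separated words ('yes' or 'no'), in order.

After op 1 (commit): HEAD=main@B [main=B]
After op 2 (branch): HEAD=main@B [exp=B main=B]
After op 3 (checkout): HEAD=exp@B [exp=B main=B]
After op 4 (commit): HEAD=exp@C [exp=C main=B]
After op 5 (merge): HEAD=exp@D [exp=D main=B]
After op 6 (merge): HEAD=exp@E [exp=E main=B]
ancestors(A) = {A}; A in? yes
ancestors(A) = {A}; B in? no
ancestors(C) = {A,B,C}; D in? no
ancestors(E) = {A,B,C,D,E}; D in? yes

Answer: yes no no yes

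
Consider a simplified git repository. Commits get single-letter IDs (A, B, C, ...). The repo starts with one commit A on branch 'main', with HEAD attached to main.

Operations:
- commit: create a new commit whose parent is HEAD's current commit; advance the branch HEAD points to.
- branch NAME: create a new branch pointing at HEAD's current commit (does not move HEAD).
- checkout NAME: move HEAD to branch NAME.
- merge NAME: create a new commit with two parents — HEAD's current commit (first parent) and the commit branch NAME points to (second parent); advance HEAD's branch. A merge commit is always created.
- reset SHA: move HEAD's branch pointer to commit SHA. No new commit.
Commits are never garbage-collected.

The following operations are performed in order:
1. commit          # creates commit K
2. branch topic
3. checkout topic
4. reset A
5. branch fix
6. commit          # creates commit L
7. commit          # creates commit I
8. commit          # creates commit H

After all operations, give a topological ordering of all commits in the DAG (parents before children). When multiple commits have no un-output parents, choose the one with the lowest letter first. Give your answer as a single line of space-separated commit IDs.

Answer: A K L I H

Derivation:
After op 1 (commit): HEAD=main@K [main=K]
After op 2 (branch): HEAD=main@K [main=K topic=K]
After op 3 (checkout): HEAD=topic@K [main=K topic=K]
After op 4 (reset): HEAD=topic@A [main=K topic=A]
After op 5 (branch): HEAD=topic@A [fix=A main=K topic=A]
After op 6 (commit): HEAD=topic@L [fix=A main=K topic=L]
After op 7 (commit): HEAD=topic@I [fix=A main=K topic=I]
After op 8 (commit): HEAD=topic@H [fix=A main=K topic=H]
commit A: parents=[]
commit H: parents=['I']
commit I: parents=['L']
commit K: parents=['A']
commit L: parents=['A']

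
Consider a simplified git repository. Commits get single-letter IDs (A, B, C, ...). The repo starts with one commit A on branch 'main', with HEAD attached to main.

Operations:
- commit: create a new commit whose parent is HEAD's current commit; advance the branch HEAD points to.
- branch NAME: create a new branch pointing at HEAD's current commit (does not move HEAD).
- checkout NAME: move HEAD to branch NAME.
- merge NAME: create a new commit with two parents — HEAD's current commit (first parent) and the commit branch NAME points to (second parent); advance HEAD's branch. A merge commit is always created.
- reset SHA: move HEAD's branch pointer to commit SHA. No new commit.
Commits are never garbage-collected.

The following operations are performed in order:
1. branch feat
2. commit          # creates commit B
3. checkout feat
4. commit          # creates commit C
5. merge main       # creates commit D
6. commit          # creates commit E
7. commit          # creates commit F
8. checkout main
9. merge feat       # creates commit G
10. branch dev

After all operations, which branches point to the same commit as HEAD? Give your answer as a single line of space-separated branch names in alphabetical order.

Answer: dev main

Derivation:
After op 1 (branch): HEAD=main@A [feat=A main=A]
After op 2 (commit): HEAD=main@B [feat=A main=B]
After op 3 (checkout): HEAD=feat@A [feat=A main=B]
After op 4 (commit): HEAD=feat@C [feat=C main=B]
After op 5 (merge): HEAD=feat@D [feat=D main=B]
After op 6 (commit): HEAD=feat@E [feat=E main=B]
After op 7 (commit): HEAD=feat@F [feat=F main=B]
After op 8 (checkout): HEAD=main@B [feat=F main=B]
After op 9 (merge): HEAD=main@G [feat=F main=G]
After op 10 (branch): HEAD=main@G [dev=G feat=F main=G]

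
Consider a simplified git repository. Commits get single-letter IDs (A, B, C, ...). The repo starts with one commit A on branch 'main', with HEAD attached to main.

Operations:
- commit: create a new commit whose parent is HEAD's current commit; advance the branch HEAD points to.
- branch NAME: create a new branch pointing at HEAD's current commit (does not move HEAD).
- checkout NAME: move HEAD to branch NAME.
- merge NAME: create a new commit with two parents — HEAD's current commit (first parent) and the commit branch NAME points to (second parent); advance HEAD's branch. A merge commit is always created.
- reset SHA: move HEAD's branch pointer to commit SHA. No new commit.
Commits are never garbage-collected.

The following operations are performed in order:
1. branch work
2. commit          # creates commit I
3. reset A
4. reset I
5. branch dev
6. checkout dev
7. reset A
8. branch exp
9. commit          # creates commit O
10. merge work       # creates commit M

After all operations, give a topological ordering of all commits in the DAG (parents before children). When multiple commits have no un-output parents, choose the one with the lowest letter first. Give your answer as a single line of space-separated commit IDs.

Answer: A I O M

Derivation:
After op 1 (branch): HEAD=main@A [main=A work=A]
After op 2 (commit): HEAD=main@I [main=I work=A]
After op 3 (reset): HEAD=main@A [main=A work=A]
After op 4 (reset): HEAD=main@I [main=I work=A]
After op 5 (branch): HEAD=main@I [dev=I main=I work=A]
After op 6 (checkout): HEAD=dev@I [dev=I main=I work=A]
After op 7 (reset): HEAD=dev@A [dev=A main=I work=A]
After op 8 (branch): HEAD=dev@A [dev=A exp=A main=I work=A]
After op 9 (commit): HEAD=dev@O [dev=O exp=A main=I work=A]
After op 10 (merge): HEAD=dev@M [dev=M exp=A main=I work=A]
commit A: parents=[]
commit I: parents=['A']
commit M: parents=['O', 'A']
commit O: parents=['A']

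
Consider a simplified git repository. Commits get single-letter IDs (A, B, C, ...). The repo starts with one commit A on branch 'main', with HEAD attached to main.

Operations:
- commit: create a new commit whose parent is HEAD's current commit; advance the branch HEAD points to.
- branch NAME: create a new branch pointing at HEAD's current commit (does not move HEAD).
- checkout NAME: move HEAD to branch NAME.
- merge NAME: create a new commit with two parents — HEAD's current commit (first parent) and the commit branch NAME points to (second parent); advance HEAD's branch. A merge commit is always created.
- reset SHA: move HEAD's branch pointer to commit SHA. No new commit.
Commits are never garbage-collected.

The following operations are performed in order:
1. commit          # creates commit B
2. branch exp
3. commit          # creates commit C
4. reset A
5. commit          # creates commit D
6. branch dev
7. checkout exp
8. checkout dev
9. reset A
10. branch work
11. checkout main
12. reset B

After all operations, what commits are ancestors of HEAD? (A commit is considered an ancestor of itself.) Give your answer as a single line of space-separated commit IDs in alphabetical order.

Answer: A B

Derivation:
After op 1 (commit): HEAD=main@B [main=B]
After op 2 (branch): HEAD=main@B [exp=B main=B]
After op 3 (commit): HEAD=main@C [exp=B main=C]
After op 4 (reset): HEAD=main@A [exp=B main=A]
After op 5 (commit): HEAD=main@D [exp=B main=D]
After op 6 (branch): HEAD=main@D [dev=D exp=B main=D]
After op 7 (checkout): HEAD=exp@B [dev=D exp=B main=D]
After op 8 (checkout): HEAD=dev@D [dev=D exp=B main=D]
After op 9 (reset): HEAD=dev@A [dev=A exp=B main=D]
After op 10 (branch): HEAD=dev@A [dev=A exp=B main=D work=A]
After op 11 (checkout): HEAD=main@D [dev=A exp=B main=D work=A]
After op 12 (reset): HEAD=main@B [dev=A exp=B main=B work=A]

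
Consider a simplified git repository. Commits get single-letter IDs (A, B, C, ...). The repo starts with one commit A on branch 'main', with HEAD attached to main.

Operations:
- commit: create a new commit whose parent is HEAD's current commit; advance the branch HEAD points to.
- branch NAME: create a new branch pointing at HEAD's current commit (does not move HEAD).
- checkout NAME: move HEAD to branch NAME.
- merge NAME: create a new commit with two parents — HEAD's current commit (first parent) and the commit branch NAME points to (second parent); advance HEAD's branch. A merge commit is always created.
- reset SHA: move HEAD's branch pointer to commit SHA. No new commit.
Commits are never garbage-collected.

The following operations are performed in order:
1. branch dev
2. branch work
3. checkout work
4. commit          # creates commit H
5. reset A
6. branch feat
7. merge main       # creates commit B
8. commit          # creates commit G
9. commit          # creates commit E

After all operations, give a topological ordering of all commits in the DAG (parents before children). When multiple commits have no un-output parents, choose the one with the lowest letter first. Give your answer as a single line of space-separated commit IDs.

Answer: A B G E H

Derivation:
After op 1 (branch): HEAD=main@A [dev=A main=A]
After op 2 (branch): HEAD=main@A [dev=A main=A work=A]
After op 3 (checkout): HEAD=work@A [dev=A main=A work=A]
After op 4 (commit): HEAD=work@H [dev=A main=A work=H]
After op 5 (reset): HEAD=work@A [dev=A main=A work=A]
After op 6 (branch): HEAD=work@A [dev=A feat=A main=A work=A]
After op 7 (merge): HEAD=work@B [dev=A feat=A main=A work=B]
After op 8 (commit): HEAD=work@G [dev=A feat=A main=A work=G]
After op 9 (commit): HEAD=work@E [dev=A feat=A main=A work=E]
commit A: parents=[]
commit B: parents=['A', 'A']
commit E: parents=['G']
commit G: parents=['B']
commit H: parents=['A']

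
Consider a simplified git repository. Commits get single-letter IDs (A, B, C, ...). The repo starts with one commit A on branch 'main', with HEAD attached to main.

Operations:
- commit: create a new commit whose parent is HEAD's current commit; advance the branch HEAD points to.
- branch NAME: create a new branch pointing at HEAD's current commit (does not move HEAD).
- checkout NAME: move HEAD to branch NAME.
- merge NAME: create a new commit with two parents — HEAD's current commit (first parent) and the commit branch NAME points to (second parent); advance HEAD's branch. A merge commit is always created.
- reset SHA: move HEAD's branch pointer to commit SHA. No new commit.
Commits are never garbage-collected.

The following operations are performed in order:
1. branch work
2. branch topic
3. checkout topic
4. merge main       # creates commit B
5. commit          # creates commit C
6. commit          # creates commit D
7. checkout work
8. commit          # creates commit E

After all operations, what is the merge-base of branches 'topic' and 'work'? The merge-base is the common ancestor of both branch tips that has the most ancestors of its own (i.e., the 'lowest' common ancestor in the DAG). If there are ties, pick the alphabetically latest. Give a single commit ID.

Answer: A

Derivation:
After op 1 (branch): HEAD=main@A [main=A work=A]
After op 2 (branch): HEAD=main@A [main=A topic=A work=A]
After op 3 (checkout): HEAD=topic@A [main=A topic=A work=A]
After op 4 (merge): HEAD=topic@B [main=A topic=B work=A]
After op 5 (commit): HEAD=topic@C [main=A topic=C work=A]
After op 6 (commit): HEAD=topic@D [main=A topic=D work=A]
After op 7 (checkout): HEAD=work@A [main=A topic=D work=A]
After op 8 (commit): HEAD=work@E [main=A topic=D work=E]
ancestors(topic=D): ['A', 'B', 'C', 'D']
ancestors(work=E): ['A', 'E']
common: ['A']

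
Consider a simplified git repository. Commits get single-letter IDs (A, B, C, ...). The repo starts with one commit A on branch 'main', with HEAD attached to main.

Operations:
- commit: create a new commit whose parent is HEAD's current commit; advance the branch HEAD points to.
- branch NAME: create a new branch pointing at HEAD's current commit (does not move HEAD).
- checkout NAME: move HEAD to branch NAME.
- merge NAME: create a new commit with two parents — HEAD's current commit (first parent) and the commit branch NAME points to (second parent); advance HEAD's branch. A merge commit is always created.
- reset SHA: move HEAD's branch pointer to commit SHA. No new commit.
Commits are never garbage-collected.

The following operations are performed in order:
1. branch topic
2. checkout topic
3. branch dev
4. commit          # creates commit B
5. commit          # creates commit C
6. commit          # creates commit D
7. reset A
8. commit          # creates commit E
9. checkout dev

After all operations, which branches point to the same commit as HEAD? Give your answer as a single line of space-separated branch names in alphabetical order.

After op 1 (branch): HEAD=main@A [main=A topic=A]
After op 2 (checkout): HEAD=topic@A [main=A topic=A]
After op 3 (branch): HEAD=topic@A [dev=A main=A topic=A]
After op 4 (commit): HEAD=topic@B [dev=A main=A topic=B]
After op 5 (commit): HEAD=topic@C [dev=A main=A topic=C]
After op 6 (commit): HEAD=topic@D [dev=A main=A topic=D]
After op 7 (reset): HEAD=topic@A [dev=A main=A topic=A]
After op 8 (commit): HEAD=topic@E [dev=A main=A topic=E]
After op 9 (checkout): HEAD=dev@A [dev=A main=A topic=E]

Answer: dev main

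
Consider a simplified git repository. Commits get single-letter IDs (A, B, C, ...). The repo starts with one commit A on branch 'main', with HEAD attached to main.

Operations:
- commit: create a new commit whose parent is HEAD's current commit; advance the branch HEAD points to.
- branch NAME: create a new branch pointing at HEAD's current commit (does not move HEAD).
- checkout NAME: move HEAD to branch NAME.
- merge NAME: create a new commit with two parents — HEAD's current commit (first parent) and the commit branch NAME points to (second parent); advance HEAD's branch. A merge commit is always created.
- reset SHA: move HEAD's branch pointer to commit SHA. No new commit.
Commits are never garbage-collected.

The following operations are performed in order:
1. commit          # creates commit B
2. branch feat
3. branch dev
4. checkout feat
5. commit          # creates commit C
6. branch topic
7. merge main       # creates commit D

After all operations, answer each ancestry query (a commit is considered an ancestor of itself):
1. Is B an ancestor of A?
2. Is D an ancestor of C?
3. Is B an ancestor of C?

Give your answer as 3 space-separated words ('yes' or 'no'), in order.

After op 1 (commit): HEAD=main@B [main=B]
After op 2 (branch): HEAD=main@B [feat=B main=B]
After op 3 (branch): HEAD=main@B [dev=B feat=B main=B]
After op 4 (checkout): HEAD=feat@B [dev=B feat=B main=B]
After op 5 (commit): HEAD=feat@C [dev=B feat=C main=B]
After op 6 (branch): HEAD=feat@C [dev=B feat=C main=B topic=C]
After op 7 (merge): HEAD=feat@D [dev=B feat=D main=B topic=C]
ancestors(A) = {A}; B in? no
ancestors(C) = {A,B,C}; D in? no
ancestors(C) = {A,B,C}; B in? yes

Answer: no no yes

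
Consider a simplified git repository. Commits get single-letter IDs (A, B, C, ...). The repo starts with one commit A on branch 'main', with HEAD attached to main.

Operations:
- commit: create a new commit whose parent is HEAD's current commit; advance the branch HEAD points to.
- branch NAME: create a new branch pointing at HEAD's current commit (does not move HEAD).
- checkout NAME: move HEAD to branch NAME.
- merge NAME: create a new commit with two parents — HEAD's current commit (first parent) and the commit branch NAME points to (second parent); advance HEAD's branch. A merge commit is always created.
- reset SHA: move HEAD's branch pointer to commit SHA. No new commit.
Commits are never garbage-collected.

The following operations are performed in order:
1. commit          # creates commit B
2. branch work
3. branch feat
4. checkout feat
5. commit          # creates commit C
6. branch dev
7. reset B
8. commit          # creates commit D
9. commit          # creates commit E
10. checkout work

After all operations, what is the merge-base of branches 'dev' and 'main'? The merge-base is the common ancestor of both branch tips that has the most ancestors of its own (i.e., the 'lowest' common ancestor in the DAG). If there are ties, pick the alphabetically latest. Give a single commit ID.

After op 1 (commit): HEAD=main@B [main=B]
After op 2 (branch): HEAD=main@B [main=B work=B]
After op 3 (branch): HEAD=main@B [feat=B main=B work=B]
After op 4 (checkout): HEAD=feat@B [feat=B main=B work=B]
After op 5 (commit): HEAD=feat@C [feat=C main=B work=B]
After op 6 (branch): HEAD=feat@C [dev=C feat=C main=B work=B]
After op 7 (reset): HEAD=feat@B [dev=C feat=B main=B work=B]
After op 8 (commit): HEAD=feat@D [dev=C feat=D main=B work=B]
After op 9 (commit): HEAD=feat@E [dev=C feat=E main=B work=B]
After op 10 (checkout): HEAD=work@B [dev=C feat=E main=B work=B]
ancestors(dev=C): ['A', 'B', 'C']
ancestors(main=B): ['A', 'B']
common: ['A', 'B']

Answer: B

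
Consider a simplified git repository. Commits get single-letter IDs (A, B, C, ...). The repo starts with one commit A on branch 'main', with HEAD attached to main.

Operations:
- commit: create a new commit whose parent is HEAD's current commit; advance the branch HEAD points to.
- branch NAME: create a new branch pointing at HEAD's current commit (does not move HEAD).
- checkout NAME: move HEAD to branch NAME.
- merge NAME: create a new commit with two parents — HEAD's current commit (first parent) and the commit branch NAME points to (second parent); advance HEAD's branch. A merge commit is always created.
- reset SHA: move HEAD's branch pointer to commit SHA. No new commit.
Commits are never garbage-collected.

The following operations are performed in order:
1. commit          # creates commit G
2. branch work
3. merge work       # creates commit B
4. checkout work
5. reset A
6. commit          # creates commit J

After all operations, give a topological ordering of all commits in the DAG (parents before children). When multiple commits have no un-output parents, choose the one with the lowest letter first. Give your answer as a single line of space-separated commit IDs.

Answer: A G B J

Derivation:
After op 1 (commit): HEAD=main@G [main=G]
After op 2 (branch): HEAD=main@G [main=G work=G]
After op 3 (merge): HEAD=main@B [main=B work=G]
After op 4 (checkout): HEAD=work@G [main=B work=G]
After op 5 (reset): HEAD=work@A [main=B work=A]
After op 6 (commit): HEAD=work@J [main=B work=J]
commit A: parents=[]
commit B: parents=['G', 'G']
commit G: parents=['A']
commit J: parents=['A']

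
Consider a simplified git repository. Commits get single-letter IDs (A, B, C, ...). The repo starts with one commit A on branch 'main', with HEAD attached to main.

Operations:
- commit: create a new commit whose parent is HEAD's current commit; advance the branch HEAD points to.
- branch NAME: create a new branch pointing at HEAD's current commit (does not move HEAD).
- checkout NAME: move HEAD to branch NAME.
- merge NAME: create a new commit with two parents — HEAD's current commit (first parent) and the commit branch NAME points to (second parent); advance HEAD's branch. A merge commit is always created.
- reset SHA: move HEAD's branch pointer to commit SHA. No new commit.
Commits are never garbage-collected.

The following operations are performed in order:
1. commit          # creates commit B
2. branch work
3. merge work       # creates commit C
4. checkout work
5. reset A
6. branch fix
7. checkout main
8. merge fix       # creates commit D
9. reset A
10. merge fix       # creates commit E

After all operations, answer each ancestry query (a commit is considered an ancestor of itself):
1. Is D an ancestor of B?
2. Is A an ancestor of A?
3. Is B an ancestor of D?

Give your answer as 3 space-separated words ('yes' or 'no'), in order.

Answer: no yes yes

Derivation:
After op 1 (commit): HEAD=main@B [main=B]
After op 2 (branch): HEAD=main@B [main=B work=B]
After op 3 (merge): HEAD=main@C [main=C work=B]
After op 4 (checkout): HEAD=work@B [main=C work=B]
After op 5 (reset): HEAD=work@A [main=C work=A]
After op 6 (branch): HEAD=work@A [fix=A main=C work=A]
After op 7 (checkout): HEAD=main@C [fix=A main=C work=A]
After op 8 (merge): HEAD=main@D [fix=A main=D work=A]
After op 9 (reset): HEAD=main@A [fix=A main=A work=A]
After op 10 (merge): HEAD=main@E [fix=A main=E work=A]
ancestors(B) = {A,B}; D in? no
ancestors(A) = {A}; A in? yes
ancestors(D) = {A,B,C,D}; B in? yes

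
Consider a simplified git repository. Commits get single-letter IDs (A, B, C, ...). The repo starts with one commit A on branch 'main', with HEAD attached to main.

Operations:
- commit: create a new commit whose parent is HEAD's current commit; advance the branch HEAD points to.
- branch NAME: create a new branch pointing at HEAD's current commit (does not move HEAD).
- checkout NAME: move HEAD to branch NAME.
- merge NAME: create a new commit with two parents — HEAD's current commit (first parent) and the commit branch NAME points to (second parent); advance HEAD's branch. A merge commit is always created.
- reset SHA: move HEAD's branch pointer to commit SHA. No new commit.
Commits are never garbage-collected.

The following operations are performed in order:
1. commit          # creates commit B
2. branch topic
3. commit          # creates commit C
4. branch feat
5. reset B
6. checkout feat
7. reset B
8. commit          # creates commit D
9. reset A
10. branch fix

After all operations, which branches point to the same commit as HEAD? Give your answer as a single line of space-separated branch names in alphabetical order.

After op 1 (commit): HEAD=main@B [main=B]
After op 2 (branch): HEAD=main@B [main=B topic=B]
After op 3 (commit): HEAD=main@C [main=C topic=B]
After op 4 (branch): HEAD=main@C [feat=C main=C topic=B]
After op 5 (reset): HEAD=main@B [feat=C main=B topic=B]
After op 6 (checkout): HEAD=feat@C [feat=C main=B topic=B]
After op 7 (reset): HEAD=feat@B [feat=B main=B topic=B]
After op 8 (commit): HEAD=feat@D [feat=D main=B topic=B]
After op 9 (reset): HEAD=feat@A [feat=A main=B topic=B]
After op 10 (branch): HEAD=feat@A [feat=A fix=A main=B topic=B]

Answer: feat fix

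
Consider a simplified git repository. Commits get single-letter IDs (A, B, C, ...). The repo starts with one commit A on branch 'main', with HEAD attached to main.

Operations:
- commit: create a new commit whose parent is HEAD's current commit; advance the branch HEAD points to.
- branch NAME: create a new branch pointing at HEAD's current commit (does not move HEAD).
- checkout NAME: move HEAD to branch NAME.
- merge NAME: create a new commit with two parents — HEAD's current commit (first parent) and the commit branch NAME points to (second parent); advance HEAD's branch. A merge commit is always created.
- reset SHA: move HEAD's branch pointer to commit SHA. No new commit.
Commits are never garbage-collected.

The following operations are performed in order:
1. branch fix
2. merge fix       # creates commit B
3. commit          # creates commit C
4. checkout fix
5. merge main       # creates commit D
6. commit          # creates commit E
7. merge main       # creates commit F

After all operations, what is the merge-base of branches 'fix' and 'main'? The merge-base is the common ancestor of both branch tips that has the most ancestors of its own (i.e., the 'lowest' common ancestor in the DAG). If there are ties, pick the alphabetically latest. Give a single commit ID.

After op 1 (branch): HEAD=main@A [fix=A main=A]
After op 2 (merge): HEAD=main@B [fix=A main=B]
After op 3 (commit): HEAD=main@C [fix=A main=C]
After op 4 (checkout): HEAD=fix@A [fix=A main=C]
After op 5 (merge): HEAD=fix@D [fix=D main=C]
After op 6 (commit): HEAD=fix@E [fix=E main=C]
After op 7 (merge): HEAD=fix@F [fix=F main=C]
ancestors(fix=F): ['A', 'B', 'C', 'D', 'E', 'F']
ancestors(main=C): ['A', 'B', 'C']
common: ['A', 'B', 'C']

Answer: C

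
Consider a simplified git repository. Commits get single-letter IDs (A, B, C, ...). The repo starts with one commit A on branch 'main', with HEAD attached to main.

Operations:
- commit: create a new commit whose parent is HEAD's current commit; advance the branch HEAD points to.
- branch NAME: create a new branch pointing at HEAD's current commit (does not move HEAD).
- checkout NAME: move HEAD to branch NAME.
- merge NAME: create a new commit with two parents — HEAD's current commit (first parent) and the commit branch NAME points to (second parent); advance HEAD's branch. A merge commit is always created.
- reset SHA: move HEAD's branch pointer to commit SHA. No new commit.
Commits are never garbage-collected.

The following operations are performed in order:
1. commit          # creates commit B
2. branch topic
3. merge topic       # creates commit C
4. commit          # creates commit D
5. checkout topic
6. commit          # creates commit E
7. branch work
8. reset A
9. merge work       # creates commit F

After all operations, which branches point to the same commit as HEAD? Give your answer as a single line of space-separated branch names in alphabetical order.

Answer: topic

Derivation:
After op 1 (commit): HEAD=main@B [main=B]
After op 2 (branch): HEAD=main@B [main=B topic=B]
After op 3 (merge): HEAD=main@C [main=C topic=B]
After op 4 (commit): HEAD=main@D [main=D topic=B]
After op 5 (checkout): HEAD=topic@B [main=D topic=B]
After op 6 (commit): HEAD=topic@E [main=D topic=E]
After op 7 (branch): HEAD=topic@E [main=D topic=E work=E]
After op 8 (reset): HEAD=topic@A [main=D topic=A work=E]
After op 9 (merge): HEAD=topic@F [main=D topic=F work=E]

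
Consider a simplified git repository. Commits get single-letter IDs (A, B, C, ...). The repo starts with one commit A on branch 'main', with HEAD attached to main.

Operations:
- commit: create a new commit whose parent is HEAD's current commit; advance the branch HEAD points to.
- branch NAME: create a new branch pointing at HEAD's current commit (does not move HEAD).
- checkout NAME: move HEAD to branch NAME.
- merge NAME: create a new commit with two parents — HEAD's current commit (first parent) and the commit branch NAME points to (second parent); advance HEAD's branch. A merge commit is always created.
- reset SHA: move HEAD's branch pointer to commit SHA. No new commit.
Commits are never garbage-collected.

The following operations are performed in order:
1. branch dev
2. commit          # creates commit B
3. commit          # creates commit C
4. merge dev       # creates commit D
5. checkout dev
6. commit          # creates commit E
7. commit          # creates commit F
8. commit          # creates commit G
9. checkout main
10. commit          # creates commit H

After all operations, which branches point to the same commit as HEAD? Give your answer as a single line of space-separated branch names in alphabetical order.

Answer: main

Derivation:
After op 1 (branch): HEAD=main@A [dev=A main=A]
After op 2 (commit): HEAD=main@B [dev=A main=B]
After op 3 (commit): HEAD=main@C [dev=A main=C]
After op 4 (merge): HEAD=main@D [dev=A main=D]
After op 5 (checkout): HEAD=dev@A [dev=A main=D]
After op 6 (commit): HEAD=dev@E [dev=E main=D]
After op 7 (commit): HEAD=dev@F [dev=F main=D]
After op 8 (commit): HEAD=dev@G [dev=G main=D]
After op 9 (checkout): HEAD=main@D [dev=G main=D]
After op 10 (commit): HEAD=main@H [dev=G main=H]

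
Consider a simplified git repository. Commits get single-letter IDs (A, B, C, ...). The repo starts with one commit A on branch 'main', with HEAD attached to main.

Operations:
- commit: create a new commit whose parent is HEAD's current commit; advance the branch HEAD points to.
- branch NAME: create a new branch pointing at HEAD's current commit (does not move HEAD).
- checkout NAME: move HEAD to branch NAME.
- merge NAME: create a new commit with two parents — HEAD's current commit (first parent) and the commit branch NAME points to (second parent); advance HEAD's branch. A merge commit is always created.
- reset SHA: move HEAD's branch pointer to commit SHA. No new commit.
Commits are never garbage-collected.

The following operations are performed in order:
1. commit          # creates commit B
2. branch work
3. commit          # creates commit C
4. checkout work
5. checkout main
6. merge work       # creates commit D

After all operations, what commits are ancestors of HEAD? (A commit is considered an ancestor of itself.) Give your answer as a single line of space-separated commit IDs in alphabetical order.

Answer: A B C D

Derivation:
After op 1 (commit): HEAD=main@B [main=B]
After op 2 (branch): HEAD=main@B [main=B work=B]
After op 3 (commit): HEAD=main@C [main=C work=B]
After op 4 (checkout): HEAD=work@B [main=C work=B]
After op 5 (checkout): HEAD=main@C [main=C work=B]
After op 6 (merge): HEAD=main@D [main=D work=B]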